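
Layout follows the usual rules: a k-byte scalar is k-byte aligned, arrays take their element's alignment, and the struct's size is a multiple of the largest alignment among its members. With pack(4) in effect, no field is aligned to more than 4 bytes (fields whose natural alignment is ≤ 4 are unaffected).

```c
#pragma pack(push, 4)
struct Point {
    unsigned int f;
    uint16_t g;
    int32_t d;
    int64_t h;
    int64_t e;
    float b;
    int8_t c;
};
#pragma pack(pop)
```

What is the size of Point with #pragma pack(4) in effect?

f at 0 (size 4, align 4) → ends 4
g at 4 (size 2, align 2) → ends 6
pad 2 to align 4 for d
d at 8 (size 4, align 4) → ends 12
h at 12 (size 8, align 4) → ends 20
e at 20 (size 8, align 4) → ends 28
b at 28 (size 4, align 4) → ends 32
c at 32 (size 1, align 1) → ends 33
tail pad 3 to reach multiple of 4
total 36 bytes, alignment 4

36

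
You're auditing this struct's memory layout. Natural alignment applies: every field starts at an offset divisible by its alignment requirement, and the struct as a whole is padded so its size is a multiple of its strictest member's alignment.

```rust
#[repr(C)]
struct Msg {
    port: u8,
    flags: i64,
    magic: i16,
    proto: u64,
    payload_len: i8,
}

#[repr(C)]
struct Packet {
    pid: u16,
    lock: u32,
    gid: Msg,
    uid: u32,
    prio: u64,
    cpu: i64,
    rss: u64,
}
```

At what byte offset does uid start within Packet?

48

Msg: port at 0 (size 1, align 1) → ends 1; pad 7 to align 8 for flags; flags at 8 (size 8, align 8) → ends 16; magic at 16 (size 2, align 2) → ends 18; pad 6 to align 8 for proto; proto at 24 (size 8, align 8) → ends 32; payload_len at 32 (size 1, align 1) → ends 33; tail pad 7 to reach multiple of 8; total 40 bytes, alignment 8
pid at 0 (size 2, align 2) → ends 2
pad 2 to align 4 for lock
lock at 4 (size 4, align 4) → ends 8
gid at 8 (size 40, align 8) → ends 48
uid at 48 (size 4, align 4) → ends 52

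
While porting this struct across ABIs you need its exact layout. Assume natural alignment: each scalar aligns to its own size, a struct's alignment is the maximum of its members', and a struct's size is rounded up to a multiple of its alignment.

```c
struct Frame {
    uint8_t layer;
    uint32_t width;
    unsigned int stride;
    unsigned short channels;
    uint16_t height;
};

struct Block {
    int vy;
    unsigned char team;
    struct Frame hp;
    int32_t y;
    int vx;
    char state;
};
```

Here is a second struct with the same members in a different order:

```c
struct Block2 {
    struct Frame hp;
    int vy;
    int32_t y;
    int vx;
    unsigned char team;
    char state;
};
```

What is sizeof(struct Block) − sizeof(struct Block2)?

Frame: 0..1  layer  (1B, 1-aligned); 1..4  -- padding (3B); 4..8  width  (4B, 4-aligned); 8..12  stride  (4B, 4-aligned); 12..14  channels  (2B, 2-aligned); 14..16  height  (2B, 2-aligned); sizeof = 16, alignof = 4
0..4  vy  (4B, 4-aligned)
4..5  team  (1B, 1-aligned)
5..8  -- padding (3B)
8..24  hp  (16B, 4-aligned)
24..28  y  (4B, 4-aligned)
28..32  vx  (4B, 4-aligned)
32..33  state  (1B, 1-aligned)
33..36  -- tail padding (3B)
sizeof = 36, alignof = 4
— Block2 —
0..16  hp  (16B, 4-aligned)
16..20  vy  (4B, 4-aligned)
20..24  y  (4B, 4-aligned)
24..28  vx  (4B, 4-aligned)
28..29  team  (1B, 1-aligned)
29..30  state  (1B, 1-aligned)
30..32  -- tail padding (2B)
sizeof = 32, alignof = 4
36 − 32 = 4

4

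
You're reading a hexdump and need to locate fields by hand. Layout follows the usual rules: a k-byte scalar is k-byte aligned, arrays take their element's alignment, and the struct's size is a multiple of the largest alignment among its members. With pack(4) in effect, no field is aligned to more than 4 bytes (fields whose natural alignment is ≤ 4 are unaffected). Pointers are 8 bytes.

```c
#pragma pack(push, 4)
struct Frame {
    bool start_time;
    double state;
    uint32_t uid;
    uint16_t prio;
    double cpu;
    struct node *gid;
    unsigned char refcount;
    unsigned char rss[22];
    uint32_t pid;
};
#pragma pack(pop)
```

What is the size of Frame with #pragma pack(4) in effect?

0..1  start_time  (1B, 1-aligned)
1..4  -- padding (3B)
4..12  state  (8B, 4-aligned)
12..16  uid  (4B, 4-aligned)
16..18  prio  (2B, 2-aligned)
18..20  -- padding (2B)
20..28  cpu  (8B, 4-aligned)
28..36  gid  (8B, 4-aligned)
36..37  refcount  (1B, 1-aligned)
37..59  rss  (22B, 1-aligned)
59..60  -- padding (1B)
60..64  pid  (4B, 4-aligned)
sizeof = 64, alignof = 4

64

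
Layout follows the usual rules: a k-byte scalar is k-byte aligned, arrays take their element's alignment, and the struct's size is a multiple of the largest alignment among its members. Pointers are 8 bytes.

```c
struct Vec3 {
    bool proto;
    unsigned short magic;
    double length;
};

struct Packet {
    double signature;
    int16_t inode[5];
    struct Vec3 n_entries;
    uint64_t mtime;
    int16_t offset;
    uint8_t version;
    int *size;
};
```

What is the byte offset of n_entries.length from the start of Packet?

Vec3: proto at 0 (size 1, align 1) → ends 1; pad 1 to align 2 for magic; magic at 2 (size 2, align 2) → ends 4; pad 4 to align 8 for length; length at 8 (size 8, align 8) → ends 16; total 16 bytes, alignment 8
signature at 0 (size 8, align 8) → ends 8
inode at 8 (size 10, align 2) → ends 18
pad 6 to align 8 for n_entries
n_entries at 24 (size 16, align 8) → ends 40
within Vec3: length at 8
24 + 8 = 32

32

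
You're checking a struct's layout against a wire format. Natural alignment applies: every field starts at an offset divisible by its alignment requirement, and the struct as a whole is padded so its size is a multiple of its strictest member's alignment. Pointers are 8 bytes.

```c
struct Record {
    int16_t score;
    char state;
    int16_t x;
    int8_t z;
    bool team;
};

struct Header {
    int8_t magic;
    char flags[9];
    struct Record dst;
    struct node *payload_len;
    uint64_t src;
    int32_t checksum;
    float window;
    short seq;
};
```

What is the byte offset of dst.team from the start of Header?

17

Record: 0..2  score  (2B, 2-aligned); 2..3  state  (1B, 1-aligned); 3..4  -- padding (1B); 4..6  x  (2B, 2-aligned); 6..7  z  (1B, 1-aligned); 7..8  team  (1B, 1-aligned); sizeof = 8, alignof = 2
0..1  magic  (1B, 1-aligned)
1..10  flags  (9B, 1-aligned)
10..18  dst  (8B, 2-aligned)
within Record: team at 7
10 + 7 = 17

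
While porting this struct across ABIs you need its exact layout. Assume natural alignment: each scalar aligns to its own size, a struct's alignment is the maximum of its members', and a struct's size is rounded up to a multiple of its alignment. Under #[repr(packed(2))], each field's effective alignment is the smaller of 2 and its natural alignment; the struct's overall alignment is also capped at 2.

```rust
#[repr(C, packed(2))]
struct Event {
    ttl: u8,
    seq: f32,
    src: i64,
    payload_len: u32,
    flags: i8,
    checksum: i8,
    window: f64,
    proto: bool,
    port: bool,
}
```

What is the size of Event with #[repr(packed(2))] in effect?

30

ttl at 0 (size 1, align 1) → ends 1
pad 1 to align 2 for seq
seq at 2 (size 4, align 2) → ends 6
src at 6 (size 8, align 2) → ends 14
payload_len at 14 (size 4, align 2) → ends 18
flags at 18 (size 1, align 1) → ends 19
checksum at 19 (size 1, align 1) → ends 20
window at 20 (size 8, align 2) → ends 28
proto at 28 (size 1, align 1) → ends 29
port at 29 (size 1, align 1) → ends 30
total 30 bytes, alignment 2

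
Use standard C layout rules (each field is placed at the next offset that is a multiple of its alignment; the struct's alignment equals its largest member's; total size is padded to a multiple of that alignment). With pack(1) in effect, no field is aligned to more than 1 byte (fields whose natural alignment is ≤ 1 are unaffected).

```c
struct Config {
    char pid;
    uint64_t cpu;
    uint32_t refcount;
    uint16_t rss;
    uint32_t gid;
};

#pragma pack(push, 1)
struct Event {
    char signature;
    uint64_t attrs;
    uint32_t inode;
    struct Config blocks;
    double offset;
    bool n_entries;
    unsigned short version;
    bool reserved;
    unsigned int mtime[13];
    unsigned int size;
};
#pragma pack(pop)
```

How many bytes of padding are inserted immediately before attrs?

0

Config: 0..1  pid  (1B, 1-aligned); 1..8  -- padding (7B); 8..16  cpu  (8B, 8-aligned); 16..20  refcount  (4B, 4-aligned); 20..22  rss  (2B, 2-aligned); 22..24  -- padding (2B); 24..28  gid  (4B, 4-aligned); 28..32  -- tail padding (4B); sizeof = 32, alignof = 8
0..1  signature  (1B, 1-aligned)
1..9  attrs  (8B, 1-aligned)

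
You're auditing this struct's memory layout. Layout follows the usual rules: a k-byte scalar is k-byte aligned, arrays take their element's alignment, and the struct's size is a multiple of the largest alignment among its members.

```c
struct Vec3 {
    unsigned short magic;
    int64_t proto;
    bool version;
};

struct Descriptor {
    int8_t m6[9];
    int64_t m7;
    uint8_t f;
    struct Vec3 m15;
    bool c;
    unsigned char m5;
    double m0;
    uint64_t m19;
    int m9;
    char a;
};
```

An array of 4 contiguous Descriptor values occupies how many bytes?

Vec3: @0: magic [2B, align 2] → 2; +6 pad (align 8); @8: proto [8B, align 8] → 16; @16: version [1B, align 1] → 17; +7 tail pad (align 8); size 24, align 8
@0: m6 [9B, align 1] → 9
+7 pad (align 8)
@16: m7 [8B, align 8] → 24
@24: f [1B, align 1] → 25
+7 pad (align 8)
@32: m15 [24B, align 8] → 56
@56: c [1B, align 1] → 57
@57: m5 [1B, align 1] → 58
+6 pad (align 8)
@64: m0 [8B, align 8] → 72
@72: m19 [8B, align 8] → 80
@80: m9 [4B, align 4] → 84
@84: a [1B, align 1] → 85
+3 tail pad (align 8)
size 88, align 8
array of 4: 4 × 88 = 352

352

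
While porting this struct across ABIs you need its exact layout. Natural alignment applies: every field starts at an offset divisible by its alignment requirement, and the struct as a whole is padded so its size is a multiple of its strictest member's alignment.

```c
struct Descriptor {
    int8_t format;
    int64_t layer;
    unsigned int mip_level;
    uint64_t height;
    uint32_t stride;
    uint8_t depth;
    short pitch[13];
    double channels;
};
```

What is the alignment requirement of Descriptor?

8

member alignments: format=1, layer=8, mip_level=4, height=8, stride=4, depth=1, pitch=2, channels=8
max = 8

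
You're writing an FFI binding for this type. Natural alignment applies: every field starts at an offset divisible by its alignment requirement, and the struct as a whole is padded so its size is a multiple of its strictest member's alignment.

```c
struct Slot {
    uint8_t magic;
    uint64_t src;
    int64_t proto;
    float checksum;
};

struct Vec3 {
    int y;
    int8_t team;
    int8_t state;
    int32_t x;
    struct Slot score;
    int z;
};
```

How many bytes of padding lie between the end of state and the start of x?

2

Slot: @0: magic [1B, align 1] → 1; +7 pad (align 8); @8: src [8B, align 8] → 16; @16: proto [8B, align 8] → 24; @24: checksum [4B, align 4] → 28; +4 tail pad (align 8); size 32, align 8
@0: y [4B, align 4] → 4
@4: team [1B, align 1] → 5
@5: state [1B, align 1] → 6
+2 pad (align 4)
@8: x [4B, align 4] → 12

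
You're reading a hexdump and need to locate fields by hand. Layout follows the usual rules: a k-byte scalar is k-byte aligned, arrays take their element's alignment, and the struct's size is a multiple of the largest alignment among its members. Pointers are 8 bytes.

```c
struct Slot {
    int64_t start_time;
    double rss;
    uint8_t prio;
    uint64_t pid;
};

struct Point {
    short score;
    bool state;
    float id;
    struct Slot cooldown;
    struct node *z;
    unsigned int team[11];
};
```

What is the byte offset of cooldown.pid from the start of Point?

Slot: @0: start_time [8B, align 8] → 8; @8: rss [8B, align 8] → 16; @16: prio [1B, align 1] → 17; +7 pad (align 8); @24: pid [8B, align 8] → 32; size 32, align 8
@0: score [2B, align 2] → 2
@2: state [1B, align 1] → 3
+1 pad (align 4)
@4: id [4B, align 4] → 8
@8: cooldown [32B, align 8] → 40
within Slot: pid at 24
8 + 24 = 32

32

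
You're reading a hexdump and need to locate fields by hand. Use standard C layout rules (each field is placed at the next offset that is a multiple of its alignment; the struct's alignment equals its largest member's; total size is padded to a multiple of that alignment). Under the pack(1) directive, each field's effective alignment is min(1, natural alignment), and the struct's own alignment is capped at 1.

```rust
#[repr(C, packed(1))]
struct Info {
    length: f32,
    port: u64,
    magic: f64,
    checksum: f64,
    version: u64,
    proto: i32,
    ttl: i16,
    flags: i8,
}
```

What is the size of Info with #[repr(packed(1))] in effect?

43

@0: length [4B, align 1] → 4
@4: port [8B, align 1] → 12
@12: magic [8B, align 1] → 20
@20: checksum [8B, align 1] → 28
@28: version [8B, align 1] → 36
@36: proto [4B, align 1] → 40
@40: ttl [2B, align 1] → 42
@42: flags [1B, align 1] → 43
size 43, align 1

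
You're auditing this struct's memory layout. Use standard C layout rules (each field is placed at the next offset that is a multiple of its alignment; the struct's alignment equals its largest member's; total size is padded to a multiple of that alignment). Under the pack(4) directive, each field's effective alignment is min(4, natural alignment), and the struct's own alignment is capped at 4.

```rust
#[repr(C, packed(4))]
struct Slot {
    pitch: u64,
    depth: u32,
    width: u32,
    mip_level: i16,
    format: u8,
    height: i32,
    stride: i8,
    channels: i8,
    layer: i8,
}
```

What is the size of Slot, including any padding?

0..8  pitch  (8B, 4-aligned)
8..12  depth  (4B, 4-aligned)
12..16  width  (4B, 4-aligned)
16..18  mip_level  (2B, 2-aligned)
18..19  format  (1B, 1-aligned)
19..20  -- padding (1B)
20..24  height  (4B, 4-aligned)
24..25  stride  (1B, 1-aligned)
25..26  channels  (1B, 1-aligned)
26..27  layer  (1B, 1-aligned)
27..28  -- tail padding (1B)
sizeof = 28, alignof = 4

28 bytes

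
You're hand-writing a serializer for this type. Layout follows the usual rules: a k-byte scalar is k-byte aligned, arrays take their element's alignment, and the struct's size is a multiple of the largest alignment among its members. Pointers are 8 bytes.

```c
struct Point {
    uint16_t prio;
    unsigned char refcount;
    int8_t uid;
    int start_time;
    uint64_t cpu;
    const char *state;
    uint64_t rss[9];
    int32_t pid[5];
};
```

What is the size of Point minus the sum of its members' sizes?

4

@0: prio [2B, align 2] → 2
@2: refcount [1B, align 1] → 3
@3: uid [1B, align 1] → 4
@4: start_time [4B, align 4] → 8
@8: cpu [8B, align 8] → 16
@16: state [8B, align 8] → 24
@24: rss [72B, align 8] → 96
@96: pid [20B, align 4] → 116
+4 tail pad (align 8)
size 120, align 8
data bytes 116, size 120 → padding 4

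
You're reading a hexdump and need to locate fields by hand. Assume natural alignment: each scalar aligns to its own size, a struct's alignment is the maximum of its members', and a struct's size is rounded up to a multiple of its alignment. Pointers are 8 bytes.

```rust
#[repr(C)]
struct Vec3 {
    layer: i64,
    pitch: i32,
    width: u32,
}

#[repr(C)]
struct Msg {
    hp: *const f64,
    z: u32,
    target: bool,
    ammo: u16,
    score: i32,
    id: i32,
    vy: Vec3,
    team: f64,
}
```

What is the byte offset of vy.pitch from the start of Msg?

32

Vec3: 0..8  layer  (8B, 8-aligned); 8..12  pitch  (4B, 4-aligned); 12..16  width  (4B, 4-aligned); sizeof = 16, alignof = 8
0..8  hp  (8B, 8-aligned)
8..12  z  (4B, 4-aligned)
12..13  target  (1B, 1-aligned)
13..14  -- padding (1B)
14..16  ammo  (2B, 2-aligned)
16..20  score  (4B, 4-aligned)
20..24  id  (4B, 4-aligned)
24..40  vy  (16B, 8-aligned)
within Vec3: pitch at 8
24 + 8 = 32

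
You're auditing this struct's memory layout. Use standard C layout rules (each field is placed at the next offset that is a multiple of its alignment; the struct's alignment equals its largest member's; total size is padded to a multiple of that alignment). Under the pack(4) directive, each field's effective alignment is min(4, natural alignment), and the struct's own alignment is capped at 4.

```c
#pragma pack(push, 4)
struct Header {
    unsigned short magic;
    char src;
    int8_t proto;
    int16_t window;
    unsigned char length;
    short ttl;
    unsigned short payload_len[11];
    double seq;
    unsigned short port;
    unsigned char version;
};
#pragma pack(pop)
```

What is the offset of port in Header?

40

@0: magic [2B, align 2] → 2
@2: src [1B, align 1] → 3
@3: proto [1B, align 1] → 4
@4: window [2B, align 2] → 6
@6: length [1B, align 1] → 7
+1 pad (align 2)
@8: ttl [2B, align 2] → 10
@10: payload_len [22B, align 2] → 32
@32: seq [8B, align 4] → 40
@40: port [2B, align 2] → 42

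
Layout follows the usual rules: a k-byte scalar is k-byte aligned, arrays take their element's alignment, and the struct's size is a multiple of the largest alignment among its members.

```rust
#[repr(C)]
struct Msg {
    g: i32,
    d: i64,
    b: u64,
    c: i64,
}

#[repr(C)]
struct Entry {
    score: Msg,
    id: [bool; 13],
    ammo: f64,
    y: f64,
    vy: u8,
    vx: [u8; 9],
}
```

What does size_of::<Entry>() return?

80 bytes

Msg: g at 0 (size 4, align 4) → ends 4; pad 4 to align 8 for d; d at 8 (size 8, align 8) → ends 16; b at 16 (size 8, align 8) → ends 24; c at 24 (size 8, align 8) → ends 32; total 32 bytes, alignment 8
score at 0 (size 32, align 8) → ends 32
id at 32 (size 13, align 1) → ends 45
pad 3 to align 8 for ammo
ammo at 48 (size 8, align 8) → ends 56
y at 56 (size 8, align 8) → ends 64
vy at 64 (size 1, align 1) → ends 65
vx at 65 (size 9, align 1) → ends 74
tail pad 6 to reach multiple of 8
total 80 bytes, alignment 8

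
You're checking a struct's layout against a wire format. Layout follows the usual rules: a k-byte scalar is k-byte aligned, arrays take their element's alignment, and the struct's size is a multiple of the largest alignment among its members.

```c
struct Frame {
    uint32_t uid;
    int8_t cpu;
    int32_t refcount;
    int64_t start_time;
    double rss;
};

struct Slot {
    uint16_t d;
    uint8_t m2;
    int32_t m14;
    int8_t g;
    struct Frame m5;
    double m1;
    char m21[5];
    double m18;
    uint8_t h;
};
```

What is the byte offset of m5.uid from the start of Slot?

Frame: @0: uid [4B, align 4] → 4; @4: cpu [1B, align 1] → 5; +3 pad (align 4); @8: refcount [4B, align 4] → 12; +4 pad (align 8); @16: start_time [8B, align 8] → 24; @24: rss [8B, align 8] → 32; size 32, align 8
@0: d [2B, align 2] → 2
@2: m2 [1B, align 1] → 3
+1 pad (align 4)
@4: m14 [4B, align 4] → 8
@8: g [1B, align 1] → 9
+7 pad (align 8)
@16: m5 [32B, align 8] → 48
within Frame: uid at 0
16 + 0 = 16

16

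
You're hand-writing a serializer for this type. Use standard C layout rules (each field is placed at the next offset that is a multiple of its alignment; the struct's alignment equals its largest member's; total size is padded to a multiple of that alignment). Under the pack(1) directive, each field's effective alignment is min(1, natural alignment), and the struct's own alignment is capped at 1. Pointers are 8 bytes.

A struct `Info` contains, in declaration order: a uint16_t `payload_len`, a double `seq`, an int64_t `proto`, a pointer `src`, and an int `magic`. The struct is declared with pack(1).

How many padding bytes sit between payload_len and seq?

@0: payload_len [2B, align 1] → 2
@2: seq [8B, align 1] → 10

0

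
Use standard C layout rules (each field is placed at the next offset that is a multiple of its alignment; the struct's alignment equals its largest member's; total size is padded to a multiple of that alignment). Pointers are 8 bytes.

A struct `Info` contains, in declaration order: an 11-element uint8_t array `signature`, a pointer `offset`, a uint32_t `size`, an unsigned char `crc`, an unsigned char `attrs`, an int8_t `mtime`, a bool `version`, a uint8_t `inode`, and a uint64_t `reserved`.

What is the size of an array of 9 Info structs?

0..11  signature  (11B, 1-aligned)
11..16  -- padding (5B)
16..24  offset  (8B, 8-aligned)
24..28  size  (4B, 4-aligned)
28..29  crc  (1B, 1-aligned)
29..30  attrs  (1B, 1-aligned)
30..31  mtime  (1B, 1-aligned)
31..32  version  (1B, 1-aligned)
32..33  inode  (1B, 1-aligned)
33..40  -- padding (7B)
40..48  reserved  (8B, 8-aligned)
sizeof = 48, alignof = 8
array of 9: 9 × 48 = 432

432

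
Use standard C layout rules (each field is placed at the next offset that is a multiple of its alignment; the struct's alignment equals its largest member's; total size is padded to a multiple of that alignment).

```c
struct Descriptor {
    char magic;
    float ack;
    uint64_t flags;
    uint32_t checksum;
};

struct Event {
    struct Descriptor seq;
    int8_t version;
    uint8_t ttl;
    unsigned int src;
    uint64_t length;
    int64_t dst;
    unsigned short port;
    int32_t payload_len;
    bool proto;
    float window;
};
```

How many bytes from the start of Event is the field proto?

56

Descriptor: @0: magic [1B, align 1] → 1; +3 pad (align 4); @4: ack [4B, align 4] → 8; @8: flags [8B, align 8] → 16; @16: checksum [4B, align 4] → 20; +4 tail pad (align 8); size 24, align 8
@0: seq [24B, align 8] → 24
@24: version [1B, align 1] → 25
@25: ttl [1B, align 1] → 26
+2 pad (align 4)
@28: src [4B, align 4] → 32
@32: length [8B, align 8] → 40
@40: dst [8B, align 8] → 48
@48: port [2B, align 2] → 50
+2 pad (align 4)
@52: payload_len [4B, align 4] → 56
@56: proto [1B, align 1] → 57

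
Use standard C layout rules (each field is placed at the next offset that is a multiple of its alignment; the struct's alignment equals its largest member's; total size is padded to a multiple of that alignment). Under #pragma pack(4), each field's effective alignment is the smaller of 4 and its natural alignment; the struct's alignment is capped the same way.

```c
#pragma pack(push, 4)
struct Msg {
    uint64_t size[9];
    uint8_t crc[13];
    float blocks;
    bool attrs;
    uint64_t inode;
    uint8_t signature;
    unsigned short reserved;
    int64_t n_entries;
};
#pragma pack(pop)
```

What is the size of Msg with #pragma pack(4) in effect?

size at 0 (size 72, align 4) → ends 72
crc at 72 (size 13, align 1) → ends 85
pad 3 to align 4 for blocks
blocks at 88 (size 4, align 4) → ends 92
attrs at 92 (size 1, align 1) → ends 93
pad 3 to align 4 for inode
inode at 96 (size 8, align 4) → ends 104
signature at 104 (size 1, align 1) → ends 105
pad 1 to align 2 for reserved
reserved at 106 (size 2, align 2) → ends 108
n_entries at 108 (size 8, align 4) → ends 116
total 116 bytes, alignment 4

116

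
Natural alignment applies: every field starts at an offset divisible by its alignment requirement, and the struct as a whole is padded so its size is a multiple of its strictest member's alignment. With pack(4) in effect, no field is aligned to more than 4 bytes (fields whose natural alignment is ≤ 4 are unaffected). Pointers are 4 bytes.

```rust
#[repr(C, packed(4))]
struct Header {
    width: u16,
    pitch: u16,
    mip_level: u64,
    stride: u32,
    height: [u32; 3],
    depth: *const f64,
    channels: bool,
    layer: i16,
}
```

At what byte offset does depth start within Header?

width at 0 (size 2, align 2) → ends 2
pitch at 2 (size 2, align 2) → ends 4
mip_level at 4 (size 8, align 4) → ends 12
stride at 12 (size 4, align 4) → ends 16
height at 16 (size 12, align 4) → ends 28
depth at 28 (size 4, align 4) → ends 32

28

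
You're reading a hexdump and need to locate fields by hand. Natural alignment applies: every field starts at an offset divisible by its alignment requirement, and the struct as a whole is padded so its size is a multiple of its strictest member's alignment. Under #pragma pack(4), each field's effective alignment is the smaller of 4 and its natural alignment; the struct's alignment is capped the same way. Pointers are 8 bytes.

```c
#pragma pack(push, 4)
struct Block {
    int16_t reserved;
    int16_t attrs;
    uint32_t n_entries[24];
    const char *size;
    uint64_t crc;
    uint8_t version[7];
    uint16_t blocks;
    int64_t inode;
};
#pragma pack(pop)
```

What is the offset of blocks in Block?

124

@0: reserved [2B, align 2] → 2
@2: attrs [2B, align 2] → 4
@4: n_entries [96B, align 4] → 100
@100: size [8B, align 4] → 108
@108: crc [8B, align 4] → 116
@116: version [7B, align 1] → 123
+1 pad (align 2)
@124: blocks [2B, align 2] → 126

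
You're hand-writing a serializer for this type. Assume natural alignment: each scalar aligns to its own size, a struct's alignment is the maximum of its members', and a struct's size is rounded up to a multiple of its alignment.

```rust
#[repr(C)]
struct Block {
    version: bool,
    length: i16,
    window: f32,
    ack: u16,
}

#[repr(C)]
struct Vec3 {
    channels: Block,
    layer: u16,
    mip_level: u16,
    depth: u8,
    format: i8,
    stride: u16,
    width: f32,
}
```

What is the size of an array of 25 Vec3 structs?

Block: @0: version [1B, align 1] → 1; +1 pad (align 2); @2: length [2B, align 2] → 4; @4: window [4B, align 4] → 8; @8: ack [2B, align 2] → 10; +2 tail pad (align 4); size 12, align 4
@0: channels [12B, align 4] → 12
@12: layer [2B, align 2] → 14
@14: mip_level [2B, align 2] → 16
@16: depth [1B, align 1] → 17
@17: format [1B, align 1] → 18
@18: stride [2B, align 2] → 20
@20: width [4B, align 4] → 24
size 24, align 4
array of 25: 25 × 24 = 600

600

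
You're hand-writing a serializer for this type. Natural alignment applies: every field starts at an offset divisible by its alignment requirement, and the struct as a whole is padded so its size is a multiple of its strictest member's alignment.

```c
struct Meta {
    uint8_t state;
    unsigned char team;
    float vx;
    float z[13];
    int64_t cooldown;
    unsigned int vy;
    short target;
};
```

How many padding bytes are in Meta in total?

@0: state [1B, align 1] → 1
@1: team [1B, align 1] → 2
+2 pad (align 4)
@4: vx [4B, align 4] → 8
@8: z [52B, align 4] → 60
+4 pad (align 8)
@64: cooldown [8B, align 8] → 72
@72: vy [4B, align 4] → 76
@76: target [2B, align 2] → 78
+2 tail pad (align 8)
size 80, align 8
data bytes 72, size 80 → padding 8

8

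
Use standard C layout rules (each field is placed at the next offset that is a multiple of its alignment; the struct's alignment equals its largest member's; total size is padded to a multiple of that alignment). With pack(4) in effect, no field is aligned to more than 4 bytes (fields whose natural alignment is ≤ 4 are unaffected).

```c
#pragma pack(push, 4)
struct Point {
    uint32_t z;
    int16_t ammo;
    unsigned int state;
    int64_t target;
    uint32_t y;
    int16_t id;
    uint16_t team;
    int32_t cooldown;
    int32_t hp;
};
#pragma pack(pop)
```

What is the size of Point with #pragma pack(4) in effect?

@0: z [4B, align 4] → 4
@4: ammo [2B, align 2] → 6
+2 pad (align 4)
@8: state [4B, align 4] → 12
@12: target [8B, align 4] → 20
@20: y [4B, align 4] → 24
@24: id [2B, align 2] → 26
@26: team [2B, align 2] → 28
@28: cooldown [4B, align 4] → 32
@32: hp [4B, align 4] → 36
size 36, align 4

36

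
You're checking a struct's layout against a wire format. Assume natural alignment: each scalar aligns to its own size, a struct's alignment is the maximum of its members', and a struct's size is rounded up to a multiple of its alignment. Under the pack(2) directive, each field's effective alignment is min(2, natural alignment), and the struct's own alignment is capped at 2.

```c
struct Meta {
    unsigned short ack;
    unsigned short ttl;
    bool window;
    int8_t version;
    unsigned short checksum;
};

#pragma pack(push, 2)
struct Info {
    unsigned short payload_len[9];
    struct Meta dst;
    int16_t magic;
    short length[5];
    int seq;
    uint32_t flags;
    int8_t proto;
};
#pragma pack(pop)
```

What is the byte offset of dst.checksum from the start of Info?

Meta: @0: ack [2B, align 2] → 2; @2: ttl [2B, align 2] → 4; @4: window [1B, align 1] → 5; @5: version [1B, align 1] → 6; @6: checksum [2B, align 2] → 8; size 8, align 2
@0: payload_len [18B, align 2] → 18
@18: dst [8B, align 2] → 26
within Meta: checksum at 6
18 + 6 = 24

24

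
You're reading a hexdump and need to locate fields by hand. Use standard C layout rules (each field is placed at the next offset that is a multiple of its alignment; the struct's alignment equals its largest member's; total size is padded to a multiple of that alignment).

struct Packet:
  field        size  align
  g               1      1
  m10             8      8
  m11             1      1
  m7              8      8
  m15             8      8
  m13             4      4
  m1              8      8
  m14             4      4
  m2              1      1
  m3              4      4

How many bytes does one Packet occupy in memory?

72 bytes

0..1  g  (1B, 1-aligned)
1..8  -- padding (7B)
8..16  m10  (8B, 8-aligned)
16..17  m11  (1B, 1-aligned)
17..24  -- padding (7B)
24..32  m7  (8B, 8-aligned)
32..40  m15  (8B, 8-aligned)
40..44  m13  (4B, 4-aligned)
44..48  -- padding (4B)
48..56  m1  (8B, 8-aligned)
56..60  m14  (4B, 4-aligned)
60..61  m2  (1B, 1-aligned)
61..64  -- padding (3B)
64..68  m3  (4B, 4-aligned)
68..72  -- tail padding (4B)
sizeof = 72, alignof = 8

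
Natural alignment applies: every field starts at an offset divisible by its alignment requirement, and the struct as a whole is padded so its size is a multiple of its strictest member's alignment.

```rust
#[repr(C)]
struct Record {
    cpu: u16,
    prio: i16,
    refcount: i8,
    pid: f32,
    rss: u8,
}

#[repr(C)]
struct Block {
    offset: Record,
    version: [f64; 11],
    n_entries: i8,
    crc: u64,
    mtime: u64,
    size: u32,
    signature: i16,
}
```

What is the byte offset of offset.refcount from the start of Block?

4

Record: cpu at 0 (size 2, align 2) → ends 2; prio at 2 (size 2, align 2) → ends 4; refcount at 4 (size 1, align 1) → ends 5; pad 3 to align 4 for pid; pid at 8 (size 4, align 4) → ends 12; rss at 12 (size 1, align 1) → ends 13; tail pad 3 to reach multiple of 4; total 16 bytes, alignment 4
offset at 0 (size 16, align 4) → ends 16
within Record: refcount at 4
0 + 4 = 4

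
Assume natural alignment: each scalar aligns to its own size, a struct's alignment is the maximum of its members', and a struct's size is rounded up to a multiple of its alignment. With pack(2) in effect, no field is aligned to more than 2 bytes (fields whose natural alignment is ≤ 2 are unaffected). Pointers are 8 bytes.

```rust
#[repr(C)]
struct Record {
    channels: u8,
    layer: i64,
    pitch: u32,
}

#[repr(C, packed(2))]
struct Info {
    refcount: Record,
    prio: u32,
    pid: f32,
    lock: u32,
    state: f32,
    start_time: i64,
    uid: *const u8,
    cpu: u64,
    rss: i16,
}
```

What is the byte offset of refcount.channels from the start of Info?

Record: @0: channels [1B, align 1] → 1; +7 pad (align 8); @8: layer [8B, align 8] → 16; @16: pitch [4B, align 4] → 20; +4 tail pad (align 8); size 24, align 8
@0: refcount [24B, align 2] → 24
within Record: channels at 0
0 + 0 = 0

0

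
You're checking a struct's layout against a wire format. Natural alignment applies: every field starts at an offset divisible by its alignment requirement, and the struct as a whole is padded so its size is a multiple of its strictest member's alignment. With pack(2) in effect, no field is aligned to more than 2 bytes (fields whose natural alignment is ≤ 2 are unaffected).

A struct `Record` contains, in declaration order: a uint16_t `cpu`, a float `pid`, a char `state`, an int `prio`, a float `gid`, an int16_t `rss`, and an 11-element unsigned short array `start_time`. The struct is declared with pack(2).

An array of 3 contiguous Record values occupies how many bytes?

120

@0: cpu [2B, align 2] → 2
@2: pid [4B, align 2] → 6
@6: state [1B, align 1] → 7
+1 pad (align 2)
@8: prio [4B, align 2] → 12
@12: gid [4B, align 2] → 16
@16: rss [2B, align 2] → 18
@18: start_time [22B, align 2] → 40
size 40, align 2
array of 3: 3 × 40 = 120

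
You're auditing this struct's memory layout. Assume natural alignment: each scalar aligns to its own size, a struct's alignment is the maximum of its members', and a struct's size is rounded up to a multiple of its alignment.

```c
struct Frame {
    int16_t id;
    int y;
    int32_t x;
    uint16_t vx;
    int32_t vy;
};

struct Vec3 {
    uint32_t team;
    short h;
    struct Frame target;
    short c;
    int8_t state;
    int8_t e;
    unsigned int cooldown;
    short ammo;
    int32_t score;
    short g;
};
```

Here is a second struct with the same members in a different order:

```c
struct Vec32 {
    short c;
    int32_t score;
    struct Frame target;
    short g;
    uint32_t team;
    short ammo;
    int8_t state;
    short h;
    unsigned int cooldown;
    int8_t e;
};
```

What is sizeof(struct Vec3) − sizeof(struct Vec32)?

Frame: @0: id [2B, align 2] → 2; +2 pad (align 4); @4: y [4B, align 4] → 8; @8: x [4B, align 4] → 12; @12: vx [2B, align 2] → 14; +2 pad (align 4); @16: vy [4B, align 4] → 20; size 20, align 4
@0: team [4B, align 4] → 4
@4: h [2B, align 2] → 6
+2 pad (align 4)
@8: target [20B, align 4] → 28
@28: c [2B, align 2] → 30
@30: state [1B, align 1] → 31
@31: e [1B, align 1] → 32
@32: cooldown [4B, align 4] → 36
@36: ammo [2B, align 2] → 38
+2 pad (align 4)
@40: score [4B, align 4] → 44
@44: g [2B, align 2] → 46
+2 tail pad (align 4)
size 48, align 4
— Vec32 —
@0: c [2B, align 2] → 2
+2 pad (align 4)
@4: score [4B, align 4] → 8
@8: target [20B, align 4] → 28
@28: g [2B, align 2] → 30
+2 pad (align 4)
@32: team [4B, align 4] → 36
@36: ammo [2B, align 2] → 38
@38: state [1B, align 1] → 39
+1 pad (align 2)
@40: h [2B, align 2] → 42
+2 pad (align 4)
@44: cooldown [4B, align 4] → 48
@48: e [1B, align 1] → 49
+3 tail pad (align 4)
size 52, align 4
48 − 52 = -4

-4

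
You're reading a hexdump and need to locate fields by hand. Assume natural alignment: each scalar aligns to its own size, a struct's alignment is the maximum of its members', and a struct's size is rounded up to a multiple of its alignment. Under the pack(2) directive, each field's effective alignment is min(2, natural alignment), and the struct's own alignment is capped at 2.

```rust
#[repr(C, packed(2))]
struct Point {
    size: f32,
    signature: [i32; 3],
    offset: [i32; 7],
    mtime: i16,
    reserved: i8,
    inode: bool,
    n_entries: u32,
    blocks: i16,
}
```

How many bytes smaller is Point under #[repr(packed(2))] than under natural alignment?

natural layout:
  size at 0 (size 4, align 4) → ends 4
  signature at 4 (size 12, align 4) → ends 16
  offset at 16 (size 28, align 4) → ends 44
  mtime at 44 (size 2, align 2) → ends 46
  reserved at 46 (size 1, align 1) → ends 47
  inode at 47 (size 1, align 1) → ends 48
  n_entries at 48 (size 4, align 4) → ends 52
  blocks at 52 (size 2, align 2) → ends 54
  tail pad 2 to reach multiple of 4
  total 56 bytes, alignment 4
packed(2) layout:
  size at 0 (size 4, align 2) → ends 4
  signature at 4 (size 12, align 2) → ends 16
  offset at 16 (size 28, align 2) → ends 44
  mtime at 44 (size 2, align 2) → ends 46
  reserved at 46 (size 1, align 1) → ends 47
  inode at 47 (size 1, align 1) → ends 48
  n_entries at 48 (size 4, align 2) → ends 52
  blocks at 52 (size 2, align 2) → ends 54
  total 54 bytes, alignment 2
56 − 54 = 2

2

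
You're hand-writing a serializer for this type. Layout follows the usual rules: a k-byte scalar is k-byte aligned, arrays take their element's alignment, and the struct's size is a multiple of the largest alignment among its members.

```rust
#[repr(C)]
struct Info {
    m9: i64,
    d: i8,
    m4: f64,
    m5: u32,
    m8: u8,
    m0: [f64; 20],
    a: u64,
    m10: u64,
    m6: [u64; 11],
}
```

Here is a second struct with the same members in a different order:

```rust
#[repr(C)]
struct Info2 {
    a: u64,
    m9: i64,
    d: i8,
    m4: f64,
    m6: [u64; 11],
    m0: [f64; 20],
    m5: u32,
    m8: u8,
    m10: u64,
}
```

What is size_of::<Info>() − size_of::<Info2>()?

m9 at 0 (size 8, align 8) → ends 8
d at 8 (size 1, align 1) → ends 9
pad 7 to align 8 for m4
m4 at 16 (size 8, align 8) → ends 24
m5 at 24 (size 4, align 4) → ends 28
m8 at 28 (size 1, align 1) → ends 29
pad 3 to align 8 for m0
m0 at 32 (size 160, align 8) → ends 192
a at 192 (size 8, align 8) → ends 200
m10 at 200 (size 8, align 8) → ends 208
m6 at 208 (size 88, align 8) → ends 296
total 296 bytes, alignment 8
— Info2 —
a at 0 (size 8, align 8) → ends 8
m9 at 8 (size 8, align 8) → ends 16
d at 16 (size 1, align 1) → ends 17
pad 7 to align 8 for m4
m4 at 24 (size 8, align 8) → ends 32
m6 at 32 (size 88, align 8) → ends 120
m0 at 120 (size 160, align 8) → ends 280
m5 at 280 (size 4, align 4) → ends 284
m8 at 284 (size 1, align 1) → ends 285
pad 3 to align 8 for m10
m10 at 288 (size 8, align 8) → ends 296
total 296 bytes, alignment 8
296 − 296 = 0

0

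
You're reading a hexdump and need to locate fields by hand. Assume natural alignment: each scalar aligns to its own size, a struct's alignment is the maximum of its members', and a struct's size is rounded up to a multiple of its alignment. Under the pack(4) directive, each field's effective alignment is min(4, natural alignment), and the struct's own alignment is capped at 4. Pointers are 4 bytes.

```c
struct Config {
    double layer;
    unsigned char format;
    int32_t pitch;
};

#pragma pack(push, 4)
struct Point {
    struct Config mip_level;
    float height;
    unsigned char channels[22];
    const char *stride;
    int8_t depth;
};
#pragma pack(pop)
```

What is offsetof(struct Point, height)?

16

Config: 0..8  layer  (8B, 8-aligned); 8..9  format  (1B, 1-aligned); 9..12  -- padding (3B); 12..16  pitch  (4B, 4-aligned); sizeof = 16, alignof = 8
0..16  mip_level  (16B, 4-aligned)
16..20  height  (4B, 4-aligned)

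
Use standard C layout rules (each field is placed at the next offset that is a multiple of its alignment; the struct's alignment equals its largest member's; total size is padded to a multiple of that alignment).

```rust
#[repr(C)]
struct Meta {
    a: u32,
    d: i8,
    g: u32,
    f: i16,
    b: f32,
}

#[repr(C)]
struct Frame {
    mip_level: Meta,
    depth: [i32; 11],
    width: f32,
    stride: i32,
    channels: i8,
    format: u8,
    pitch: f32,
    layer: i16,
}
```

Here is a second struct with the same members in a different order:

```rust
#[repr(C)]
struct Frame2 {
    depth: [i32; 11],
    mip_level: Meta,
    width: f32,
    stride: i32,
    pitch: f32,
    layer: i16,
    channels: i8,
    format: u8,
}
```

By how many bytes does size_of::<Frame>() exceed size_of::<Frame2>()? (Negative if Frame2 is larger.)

Meta: 0..4  a  (4B, 4-aligned); 4..5  d  (1B, 1-aligned); 5..8  -- padding (3B); 8..12  g  (4B, 4-aligned); 12..14  f  (2B, 2-aligned); 14..16  -- padding (2B); 16..20  b  (4B, 4-aligned); sizeof = 20, alignof = 4
0..20  mip_level  (20B, 4-aligned)
20..64  depth  (44B, 4-aligned)
64..68  width  (4B, 4-aligned)
68..72  stride  (4B, 4-aligned)
72..73  channels  (1B, 1-aligned)
73..74  format  (1B, 1-aligned)
74..76  -- padding (2B)
76..80  pitch  (4B, 4-aligned)
80..82  layer  (2B, 2-aligned)
82..84  -- tail padding (2B)
sizeof = 84, alignof = 4
— Frame2 —
0..44  depth  (44B, 4-aligned)
44..64  mip_level  (20B, 4-aligned)
64..68  width  (4B, 4-aligned)
68..72  stride  (4B, 4-aligned)
72..76  pitch  (4B, 4-aligned)
76..78  layer  (2B, 2-aligned)
78..79  channels  (1B, 1-aligned)
79..80  format  (1B, 1-aligned)
sizeof = 80, alignof = 4
84 − 80 = 4

4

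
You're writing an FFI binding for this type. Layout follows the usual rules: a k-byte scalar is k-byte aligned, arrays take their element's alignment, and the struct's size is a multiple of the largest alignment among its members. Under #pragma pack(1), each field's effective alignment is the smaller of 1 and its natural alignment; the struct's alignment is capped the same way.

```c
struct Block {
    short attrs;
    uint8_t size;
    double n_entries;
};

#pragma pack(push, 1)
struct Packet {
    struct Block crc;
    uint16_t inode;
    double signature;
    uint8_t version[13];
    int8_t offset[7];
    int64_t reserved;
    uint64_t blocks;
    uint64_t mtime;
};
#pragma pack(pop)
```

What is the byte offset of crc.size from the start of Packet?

2

Block: 0..2  attrs  (2B, 2-aligned); 2..3  size  (1B, 1-aligned); 3..8  -- padding (5B); 8..16  n_entries  (8B, 8-aligned); sizeof = 16, alignof = 8
0..16  crc  (16B, 1-aligned)
within Block: size at 2
0 + 2 = 2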